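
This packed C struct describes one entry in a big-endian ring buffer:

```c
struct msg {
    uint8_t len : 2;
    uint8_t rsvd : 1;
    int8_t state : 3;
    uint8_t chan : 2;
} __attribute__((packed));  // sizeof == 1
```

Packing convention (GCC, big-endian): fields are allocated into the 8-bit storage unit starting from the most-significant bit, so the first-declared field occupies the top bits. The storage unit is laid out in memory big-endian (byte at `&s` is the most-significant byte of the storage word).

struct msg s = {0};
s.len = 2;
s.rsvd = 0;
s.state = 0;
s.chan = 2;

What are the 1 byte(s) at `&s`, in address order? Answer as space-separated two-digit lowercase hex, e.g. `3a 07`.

82

len (2b) val=2 bits=0x2 at bit 6: 0x80
rsvd (1b) val=0 bits=0x0 at bit 5: 0x80
state (3b) val=0 bits=0x0 at bit 2: 0x80
chan (2b) val=2 bits=0x2 at bit 0: 0x82
word = 0x82 → big-endian bytes:
  [0]=0x82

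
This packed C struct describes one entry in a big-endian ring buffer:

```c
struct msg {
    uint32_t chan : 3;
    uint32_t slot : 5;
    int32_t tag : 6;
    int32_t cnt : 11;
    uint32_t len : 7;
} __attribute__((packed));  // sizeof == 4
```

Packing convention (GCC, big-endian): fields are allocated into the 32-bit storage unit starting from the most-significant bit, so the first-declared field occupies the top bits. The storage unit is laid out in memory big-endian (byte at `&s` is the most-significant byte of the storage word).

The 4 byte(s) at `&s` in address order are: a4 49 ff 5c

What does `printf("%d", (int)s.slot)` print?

[0]=0xa4 [1]=0x49 [2]=0xff [3]=0x5c (big-endian) → word 0xa449ff5c
chan [29+:3] = (word>>29) & 0x7 = 5
slot [24+:5] = (word>>24) & 0x1f = 4  ←
tag [18+:6] = (word>>18) & 0x3f = 18
cnt [7+:11] = (word>>7) & 0x7ff = 1022
len [0+:7] = (word>>0) & 0x7f = 92

4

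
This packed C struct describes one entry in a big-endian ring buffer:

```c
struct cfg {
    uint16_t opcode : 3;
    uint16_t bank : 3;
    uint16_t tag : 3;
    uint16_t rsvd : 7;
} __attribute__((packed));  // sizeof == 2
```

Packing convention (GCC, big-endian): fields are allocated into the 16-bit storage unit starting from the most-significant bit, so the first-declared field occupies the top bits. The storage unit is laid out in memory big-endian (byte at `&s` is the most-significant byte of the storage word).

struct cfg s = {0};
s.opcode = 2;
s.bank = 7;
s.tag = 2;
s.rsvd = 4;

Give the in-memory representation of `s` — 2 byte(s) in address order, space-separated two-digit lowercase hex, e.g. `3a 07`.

opcode:3 = 2 → 0x2 << 13 → word 0x4000
bank:3 = 7 → 0x7 << 10 → word 0x5c00
tag:3 = 2 → 0x2 << 7 → word 0x5d00
rsvd:7 = 4 → 0x4 << 0 → word 0x5d04
word = 0x5d04 → big-endian bytes:
  [0]=0x5d  [1]=0x04

5d 04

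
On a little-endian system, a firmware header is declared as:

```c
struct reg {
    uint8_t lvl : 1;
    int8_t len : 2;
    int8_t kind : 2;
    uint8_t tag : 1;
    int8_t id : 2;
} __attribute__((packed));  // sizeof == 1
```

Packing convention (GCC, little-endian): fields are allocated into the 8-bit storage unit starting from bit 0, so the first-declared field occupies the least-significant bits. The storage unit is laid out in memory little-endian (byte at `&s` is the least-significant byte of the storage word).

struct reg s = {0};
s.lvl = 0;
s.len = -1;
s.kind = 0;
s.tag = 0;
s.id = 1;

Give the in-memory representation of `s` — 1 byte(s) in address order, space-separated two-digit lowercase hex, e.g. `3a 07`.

46

lvl (1b) val=0 bits=0x0 at bit 0: 0x00
len (2b) val=-1 bits=0x3 at bit 1: 0x06
kind (2b) val=0 bits=0x0 at bit 3: 0x06
tag (1b) val=0 bits=0x0 at bit 5: 0x06
id (2b) val=1 bits=0x1 at bit 6: 0x46
word = 0x46 → little-endian bytes:
  [0]=0x46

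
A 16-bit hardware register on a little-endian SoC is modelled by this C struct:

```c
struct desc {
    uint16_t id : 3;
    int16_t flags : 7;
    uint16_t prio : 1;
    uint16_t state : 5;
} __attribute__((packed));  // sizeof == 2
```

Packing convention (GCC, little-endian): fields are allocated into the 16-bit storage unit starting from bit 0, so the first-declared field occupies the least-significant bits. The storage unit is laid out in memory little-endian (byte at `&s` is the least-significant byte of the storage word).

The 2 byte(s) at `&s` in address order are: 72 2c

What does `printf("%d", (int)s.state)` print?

[0]=0x72 [1]=0x2c (little-endian) → word 0x2c72
id:3 @ bit 0 → (0x2c72>>0)&0x7 = 0x2
flags:7 @ bit 3 → (0x2c72>>3)&0x7f = 0xe
prio:1 @ bit 10 → (0x2c72>>10)&0x1 = 0x1
state:5 @ bit 11 → (0x2c72>>11)&0x1f = 0x5  ←

5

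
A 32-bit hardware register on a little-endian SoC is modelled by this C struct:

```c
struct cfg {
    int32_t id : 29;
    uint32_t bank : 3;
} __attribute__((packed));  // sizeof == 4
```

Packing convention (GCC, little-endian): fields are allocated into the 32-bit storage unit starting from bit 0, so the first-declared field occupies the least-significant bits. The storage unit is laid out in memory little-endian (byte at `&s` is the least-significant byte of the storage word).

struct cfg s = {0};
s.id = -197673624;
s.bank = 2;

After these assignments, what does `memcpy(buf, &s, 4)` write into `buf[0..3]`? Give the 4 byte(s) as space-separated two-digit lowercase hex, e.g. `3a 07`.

68 bd 37 54

[0+:29] id=-197673624 & 0x1fffffff = 0x1437bd68; word=0x1437bd68
[29+:3] bank=2 & 0x7 = 0x2; word=0x5437bd68
word = 0x5437bd68 → little-endian bytes:
  [0]=0x68  [1]=0xbd  [2]=0x37  [3]=0x54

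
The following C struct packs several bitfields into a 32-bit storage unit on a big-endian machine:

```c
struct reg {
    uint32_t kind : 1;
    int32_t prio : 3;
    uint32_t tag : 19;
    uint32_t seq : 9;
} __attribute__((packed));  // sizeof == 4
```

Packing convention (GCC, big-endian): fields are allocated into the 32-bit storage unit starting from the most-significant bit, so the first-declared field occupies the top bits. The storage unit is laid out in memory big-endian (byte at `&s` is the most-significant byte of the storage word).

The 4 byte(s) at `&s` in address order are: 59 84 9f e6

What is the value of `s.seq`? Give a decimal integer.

486

[0]=0x59 [1]=0x84 [2]=0x9f [3]=0xe6 (big-endian) → word 0x59849fe6
kind:1 @ bit 31 → (0x59849fe6>>31)&0x1 = 0x0
prio:3 @ bit 28 → (0x59849fe6>>28)&0x7 = 0x5
tag:19 @ bit 9 → (0x59849fe6>>9)&0x7ffff = 0x4c24f
seq:9 @ bit 0 → (0x59849fe6>>0)&0x1ff = 0x1e6  ←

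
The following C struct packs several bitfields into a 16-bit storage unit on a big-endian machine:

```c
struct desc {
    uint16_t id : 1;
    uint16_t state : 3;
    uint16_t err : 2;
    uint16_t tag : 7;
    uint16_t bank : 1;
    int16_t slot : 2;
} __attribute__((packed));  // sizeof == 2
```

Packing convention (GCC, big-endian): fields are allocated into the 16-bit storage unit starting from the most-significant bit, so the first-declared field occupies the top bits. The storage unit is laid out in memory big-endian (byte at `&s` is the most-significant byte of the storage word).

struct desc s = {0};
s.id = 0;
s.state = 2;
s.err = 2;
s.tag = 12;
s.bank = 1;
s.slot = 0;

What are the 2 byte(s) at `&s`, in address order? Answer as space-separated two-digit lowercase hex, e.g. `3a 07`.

28 64

id (1b) val=0 bits=0x0 at bit 15: 0x0000
state (3b) val=2 bits=0x2 at bit 12: 0x2000
err (2b) val=2 bits=0x2 at bit 10: 0x2800
tag (7b) val=12 bits=0xc at bit 3: 0x2860
bank (1b) val=1 bits=0x1 at bit 2: 0x2864
slot (2b) val=0 bits=0x0 at bit 0: 0x2864
word = 0x2864 → big-endian bytes:
  [0]=0x28  [1]=0x64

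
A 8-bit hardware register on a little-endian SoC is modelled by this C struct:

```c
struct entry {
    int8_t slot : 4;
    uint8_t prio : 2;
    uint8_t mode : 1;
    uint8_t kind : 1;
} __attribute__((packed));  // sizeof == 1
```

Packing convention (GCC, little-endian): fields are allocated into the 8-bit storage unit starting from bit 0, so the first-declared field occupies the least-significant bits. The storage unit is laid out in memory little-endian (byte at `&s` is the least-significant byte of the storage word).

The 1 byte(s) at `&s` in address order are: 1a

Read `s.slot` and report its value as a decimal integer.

-6

[0]=0x1a (little-endian) → word 0x1a
slot:4 @ bit 0 → (0x1a>>0)&0xf = 0xa  ←
prio:2 @ bit 4 → (0x1a>>4)&0x3 = 0x1
mode:1 @ bit 6 → (0x1a>>6)&0x1 = 0x0
kind:1 @ bit 7 → (0x1a>>7)&0x1 = 0x0
slot signed 4b, MSB=1: 10 - 16 = -6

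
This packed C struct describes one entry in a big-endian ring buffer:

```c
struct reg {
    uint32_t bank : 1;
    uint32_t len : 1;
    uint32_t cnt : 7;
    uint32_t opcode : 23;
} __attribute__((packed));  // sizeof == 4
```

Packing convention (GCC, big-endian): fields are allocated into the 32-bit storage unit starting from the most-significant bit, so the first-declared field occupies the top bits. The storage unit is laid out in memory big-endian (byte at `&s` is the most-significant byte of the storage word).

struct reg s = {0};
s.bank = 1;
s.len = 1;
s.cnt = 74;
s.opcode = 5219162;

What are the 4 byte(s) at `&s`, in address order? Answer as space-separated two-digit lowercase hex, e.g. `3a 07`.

[31+:1] bank=1 & 0x1 = 0x1; word=0x80000000
[30+:1] len=1 & 0x1 = 0x1; word=0xc0000000
[23+:7] cnt=74 & 0x7f = 0x4a; word=0xe5000000
[0+:23] opcode=5219162 & 0x7fffff = 0x4fa35a; word=0xe54fa35a
word = 0xe54fa35a → big-endian bytes:
  [0]=0xe5  [1]=0x4f  [2]=0xa3  [3]=0x5a

e5 4f a3 5a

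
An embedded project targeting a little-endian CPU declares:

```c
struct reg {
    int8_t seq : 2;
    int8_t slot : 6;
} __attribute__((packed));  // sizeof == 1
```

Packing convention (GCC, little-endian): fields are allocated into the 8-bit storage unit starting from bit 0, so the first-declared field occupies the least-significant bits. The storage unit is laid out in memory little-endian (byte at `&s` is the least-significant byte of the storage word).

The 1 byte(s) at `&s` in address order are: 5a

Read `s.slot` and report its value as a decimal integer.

[0]=0x5a (little-endian) → word 0x5a
seq [0+:2] = (word>>0) & 0x3 = 2
slot [2+:6] = (word>>2) & 0x3f = 22  ←
slot signed 6b, MSB=0: value = 22

22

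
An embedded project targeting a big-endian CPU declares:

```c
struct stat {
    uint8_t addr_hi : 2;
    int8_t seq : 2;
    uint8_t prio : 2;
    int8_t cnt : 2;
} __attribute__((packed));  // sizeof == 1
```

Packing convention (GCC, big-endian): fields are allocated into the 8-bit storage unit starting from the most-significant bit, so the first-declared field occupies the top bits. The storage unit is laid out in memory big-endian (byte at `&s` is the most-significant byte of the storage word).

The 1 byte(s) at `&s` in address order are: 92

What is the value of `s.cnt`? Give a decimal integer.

-2

[0]=0x92 (big-endian) → word 0x92
addr_hi:2 @ bit 6 → (0x92>>6)&0x3 = 0x2
seq:2 @ bit 4 → (0x92>>4)&0x3 = 0x1
prio:2 @ bit 2 → (0x92>>2)&0x3 = 0x0
cnt:2 @ bit 0 → (0x92>>0)&0x3 = 0x2  ←
cnt signed 2b, MSB=1: 2 - 4 = -2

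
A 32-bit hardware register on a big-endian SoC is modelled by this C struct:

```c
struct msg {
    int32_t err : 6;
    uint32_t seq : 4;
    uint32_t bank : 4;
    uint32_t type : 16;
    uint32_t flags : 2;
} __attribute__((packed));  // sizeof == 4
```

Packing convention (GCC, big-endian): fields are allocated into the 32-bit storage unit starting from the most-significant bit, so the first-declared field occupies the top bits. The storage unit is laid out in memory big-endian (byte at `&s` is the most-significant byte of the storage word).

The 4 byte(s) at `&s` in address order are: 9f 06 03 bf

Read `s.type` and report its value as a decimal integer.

[0]=0x9f [1]=0x06 [2]=0x03 [3]=0xbf (big-endian) → word 0x9f0603bf
err:6 @ bit 26 → (0x9f0603bf>>26)&0x3f = 0x27
seq:4 @ bit 22 → (0x9f0603bf>>22)&0xf = 0xc
bank:4 @ bit 18 → (0x9f0603bf>>18)&0xf = 0x1
type:16 @ bit 2 → (0x9f0603bf>>2)&0xffff = 0x80ef  ←
flags:2 @ bit 0 → (0x9f0603bf>>0)&0x3 = 0x3

33007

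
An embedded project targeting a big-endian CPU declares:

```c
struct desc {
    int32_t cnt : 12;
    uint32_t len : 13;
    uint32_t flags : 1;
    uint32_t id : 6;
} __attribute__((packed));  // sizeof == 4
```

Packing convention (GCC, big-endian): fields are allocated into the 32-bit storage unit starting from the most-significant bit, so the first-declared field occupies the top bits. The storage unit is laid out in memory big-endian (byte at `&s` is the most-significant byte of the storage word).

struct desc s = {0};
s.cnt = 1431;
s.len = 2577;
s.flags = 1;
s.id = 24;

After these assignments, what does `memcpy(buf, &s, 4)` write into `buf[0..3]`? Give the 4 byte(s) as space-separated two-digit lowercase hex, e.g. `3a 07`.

cnt (12b) val=1431 bits=0x597 at bit 20: 0x59700000
len (13b) val=2577 bits=0xa11 at bit 7: 0x59750880
flags (1b) val=1 bits=0x1 at bit 6: 0x597508c0
id (6b) val=24 bits=0x18 at bit 0: 0x597508d8
word = 0x597508d8 → big-endian bytes:
  [0]=0x59  [1]=0x75  [2]=0x08  [3]=0xd8

59 75 08 d8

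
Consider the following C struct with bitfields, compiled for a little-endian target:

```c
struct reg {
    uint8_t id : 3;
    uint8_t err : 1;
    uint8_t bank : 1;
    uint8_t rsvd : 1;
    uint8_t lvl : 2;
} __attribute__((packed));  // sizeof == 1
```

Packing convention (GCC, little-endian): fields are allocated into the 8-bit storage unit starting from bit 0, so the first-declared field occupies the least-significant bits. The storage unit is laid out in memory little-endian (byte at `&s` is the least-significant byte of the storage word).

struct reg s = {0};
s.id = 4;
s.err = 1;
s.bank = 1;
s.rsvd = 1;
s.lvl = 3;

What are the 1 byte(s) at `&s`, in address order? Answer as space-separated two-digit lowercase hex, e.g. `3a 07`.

id (3b) val=4 bits=0x4 at bit 0: 0x04
err (1b) val=1 bits=0x1 at bit 3: 0x0c
bank (1b) val=1 bits=0x1 at bit 4: 0x1c
rsvd (1b) val=1 bits=0x1 at bit 5: 0x3c
lvl (2b) val=3 bits=0x3 at bit 6: 0xfc
word = 0xfc → little-endian bytes:
  [0]=0xfc

fc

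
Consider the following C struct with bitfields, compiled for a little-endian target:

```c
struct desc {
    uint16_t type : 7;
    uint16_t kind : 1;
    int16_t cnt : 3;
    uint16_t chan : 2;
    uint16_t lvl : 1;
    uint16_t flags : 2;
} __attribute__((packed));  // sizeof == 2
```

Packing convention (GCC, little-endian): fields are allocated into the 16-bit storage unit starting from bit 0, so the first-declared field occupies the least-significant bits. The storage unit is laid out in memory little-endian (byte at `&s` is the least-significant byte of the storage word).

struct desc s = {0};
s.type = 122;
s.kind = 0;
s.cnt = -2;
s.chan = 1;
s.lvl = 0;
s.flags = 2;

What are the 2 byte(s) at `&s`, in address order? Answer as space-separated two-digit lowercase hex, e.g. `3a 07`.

type:7 = 122 → 0x7a << 0 → word 0x007a
kind:1 = 0 → 0x0 << 7 → word 0x007a
cnt:3 = -2 → 0x6 << 8 → word 0x067a
chan:2 = 1 → 0x1 << 11 → word 0x0e7a
lvl:1 = 0 → 0x0 << 13 → word 0x0e7a
flags:2 = 2 → 0x2 << 14 → word 0x8e7a
word = 0x8e7a → little-endian bytes:
  [0]=0x7a  [1]=0x8e

7a 8e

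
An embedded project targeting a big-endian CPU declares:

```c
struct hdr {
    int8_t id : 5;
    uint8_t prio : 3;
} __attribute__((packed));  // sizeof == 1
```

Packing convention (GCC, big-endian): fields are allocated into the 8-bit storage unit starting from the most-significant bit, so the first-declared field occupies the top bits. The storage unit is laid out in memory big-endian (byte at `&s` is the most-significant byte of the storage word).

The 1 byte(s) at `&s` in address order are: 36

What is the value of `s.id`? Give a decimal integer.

[0]=0x36 (big-endian) → word 0x36
id:5 @ bit 3 → (0x36>>3)&0x1f = 0x6  ←
prio:3 @ bit 0 → (0x36>>0)&0x7 = 0x6
id signed 5b, MSB=0: value = 6

6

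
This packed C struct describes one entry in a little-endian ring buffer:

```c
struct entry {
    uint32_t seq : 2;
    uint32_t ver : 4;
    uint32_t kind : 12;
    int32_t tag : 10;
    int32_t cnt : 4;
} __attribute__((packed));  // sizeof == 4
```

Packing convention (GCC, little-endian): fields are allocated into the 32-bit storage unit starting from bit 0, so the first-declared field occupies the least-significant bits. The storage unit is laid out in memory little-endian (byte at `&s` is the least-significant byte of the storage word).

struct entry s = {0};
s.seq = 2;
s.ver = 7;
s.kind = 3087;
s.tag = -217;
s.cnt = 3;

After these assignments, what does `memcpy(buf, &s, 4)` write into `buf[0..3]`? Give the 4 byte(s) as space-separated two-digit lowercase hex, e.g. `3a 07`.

de 03 9f 3c

seq:2 = 2 → 0x2 << 0 → word 0x00000002
ver:4 = 7 → 0x7 << 2 → word 0x0000001e
kind:12 = 3087 → 0xc0f << 6 → word 0x000303de
tag:10 = -217 → 0x327 << 18 → word 0x0c9f03de
cnt:4 = 3 → 0x3 << 28 → word 0x3c9f03de
word = 0x3c9f03de → little-endian bytes:
  [0]=0xde  [1]=0x03  [2]=0x9f  [3]=0x3c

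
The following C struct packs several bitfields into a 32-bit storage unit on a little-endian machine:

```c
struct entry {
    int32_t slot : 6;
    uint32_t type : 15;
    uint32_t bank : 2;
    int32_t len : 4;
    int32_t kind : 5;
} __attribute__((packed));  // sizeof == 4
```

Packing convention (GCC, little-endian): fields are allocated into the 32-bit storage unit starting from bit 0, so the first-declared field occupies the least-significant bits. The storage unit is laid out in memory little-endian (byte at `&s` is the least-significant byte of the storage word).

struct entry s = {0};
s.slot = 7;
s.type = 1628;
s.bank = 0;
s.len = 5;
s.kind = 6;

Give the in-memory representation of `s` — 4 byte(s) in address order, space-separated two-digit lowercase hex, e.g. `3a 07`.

slot (6b) val=7 bits=0x7 at bit 0: 0x00000007
type (15b) val=1628 bits=0x65c at bit 6: 0x00019707
bank (2b) val=0 bits=0x0 at bit 21: 0x00019707
len (4b) val=5 bits=0x5 at bit 23: 0x02819707
kind (5b) val=6 bits=0x6 at bit 27: 0x32819707
word = 0x32819707 → little-endian bytes:
  [0]=0x07  [1]=0x97  [2]=0x81  [3]=0x32

07 97 81 32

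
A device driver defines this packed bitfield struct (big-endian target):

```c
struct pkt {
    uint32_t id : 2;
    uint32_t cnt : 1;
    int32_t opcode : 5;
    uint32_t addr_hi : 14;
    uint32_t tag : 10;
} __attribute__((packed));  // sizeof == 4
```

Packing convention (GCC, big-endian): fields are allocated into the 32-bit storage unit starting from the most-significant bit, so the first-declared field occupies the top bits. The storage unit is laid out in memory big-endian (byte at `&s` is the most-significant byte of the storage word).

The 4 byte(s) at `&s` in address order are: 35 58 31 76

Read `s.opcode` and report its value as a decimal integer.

[0]=0x35 [1]=0x58 [2]=0x31 [3]=0x76 (big-endian) → word 0x35583176
id [30+:2] = (word>>30) & 0x3 = 0
cnt [29+:1] = (word>>29) & 0x1 = 1
opcode [24+:5] = (word>>24) & 0x1f = 21  ←
addr_hi [10+:14] = (word>>10) & 0x3fff = 5644
tag [0+:10] = (word>>0) & 0x3ff = 374
opcode signed 5b, MSB=1: 21 - 32 = -11

-11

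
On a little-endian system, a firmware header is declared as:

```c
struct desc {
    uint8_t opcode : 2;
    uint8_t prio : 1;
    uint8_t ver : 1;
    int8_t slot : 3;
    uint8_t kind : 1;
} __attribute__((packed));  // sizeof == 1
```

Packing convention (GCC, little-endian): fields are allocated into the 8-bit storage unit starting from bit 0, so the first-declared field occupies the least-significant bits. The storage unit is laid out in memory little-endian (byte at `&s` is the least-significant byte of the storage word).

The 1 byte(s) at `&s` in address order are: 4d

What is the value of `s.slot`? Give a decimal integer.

-4

[0]=0x4d (little-endian) → word 0x4d
opcode:2 @ bit 0 → (0x4d>>0)&0x3 = 0x1
prio:1 @ bit 2 → (0x4d>>2)&0x1 = 0x1
ver:1 @ bit 3 → (0x4d>>3)&0x1 = 0x1
slot:3 @ bit 4 → (0x4d>>4)&0x7 = 0x4  ←
kind:1 @ bit 7 → (0x4d>>7)&0x1 = 0x0
slot signed 3b, MSB=1: 4 - 8 = -4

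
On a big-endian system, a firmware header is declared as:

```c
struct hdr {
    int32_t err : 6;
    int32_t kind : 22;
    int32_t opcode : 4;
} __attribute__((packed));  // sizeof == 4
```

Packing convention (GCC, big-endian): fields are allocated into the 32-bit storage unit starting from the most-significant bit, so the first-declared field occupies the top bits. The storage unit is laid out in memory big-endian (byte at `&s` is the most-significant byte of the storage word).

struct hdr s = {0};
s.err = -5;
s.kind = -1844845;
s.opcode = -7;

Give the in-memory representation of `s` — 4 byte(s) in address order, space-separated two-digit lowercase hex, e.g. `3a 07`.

[26+:6] err=-5 & 0x3f = 0x3b; word=0xec000000
[4+:22] kind=-1844845 & 0x3fffff = 0x23d993; word=0xee3d9930
[0+:4] opcode=-7 & 0xf = 0x9; word=0xee3d9939
word = 0xee3d9939 → big-endian bytes:
  [0]=0xee  [1]=0x3d  [2]=0x99  [3]=0x39

ee 3d 99 39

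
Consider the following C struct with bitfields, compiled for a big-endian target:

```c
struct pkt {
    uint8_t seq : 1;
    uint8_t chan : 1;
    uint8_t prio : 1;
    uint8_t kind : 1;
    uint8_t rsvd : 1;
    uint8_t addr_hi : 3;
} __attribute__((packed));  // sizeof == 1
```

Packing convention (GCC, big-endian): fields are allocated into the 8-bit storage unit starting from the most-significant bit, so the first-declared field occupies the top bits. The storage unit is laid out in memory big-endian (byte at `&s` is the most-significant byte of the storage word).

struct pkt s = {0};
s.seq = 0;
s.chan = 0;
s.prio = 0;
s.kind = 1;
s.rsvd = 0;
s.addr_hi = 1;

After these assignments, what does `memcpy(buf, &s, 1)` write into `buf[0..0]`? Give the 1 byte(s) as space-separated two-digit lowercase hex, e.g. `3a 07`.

[7+:1] seq=0 & 0x1 = 0x0; word=0x00
[6+:1] chan=0 & 0x1 = 0x0; word=0x00
[5+:1] prio=0 & 0x1 = 0x0; word=0x00
[4+:1] kind=1 & 0x1 = 0x1; word=0x10
[3+:1] rsvd=0 & 0x1 = 0x0; word=0x10
[0+:3] addr_hi=1 & 0x7 = 0x1; word=0x11
word = 0x11 → big-endian bytes:
  [0]=0x11

11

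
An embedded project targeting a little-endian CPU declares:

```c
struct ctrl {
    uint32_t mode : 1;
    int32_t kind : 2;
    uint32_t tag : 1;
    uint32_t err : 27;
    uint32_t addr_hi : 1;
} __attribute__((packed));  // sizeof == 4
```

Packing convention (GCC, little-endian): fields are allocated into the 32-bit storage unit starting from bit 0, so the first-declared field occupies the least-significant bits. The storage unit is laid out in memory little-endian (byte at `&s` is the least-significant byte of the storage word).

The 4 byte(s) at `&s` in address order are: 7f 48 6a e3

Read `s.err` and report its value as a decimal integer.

104244359

[0]=0x7f [1]=0x48 [2]=0x6a [3]=0xe3 (little-endian) → word 0xe36a487f
mode [0+:1] = (word>>0) & 0x1 = 1
kind [1+:2] = (word>>1) & 0x3 = 3
tag [3+:1] = (word>>3) & 0x1 = 1
err [4+:27] = (word>>4) & 0x7ffffff = 104244359  ←
addr_hi [31+:1] = (word>>31) & 0x1 = 1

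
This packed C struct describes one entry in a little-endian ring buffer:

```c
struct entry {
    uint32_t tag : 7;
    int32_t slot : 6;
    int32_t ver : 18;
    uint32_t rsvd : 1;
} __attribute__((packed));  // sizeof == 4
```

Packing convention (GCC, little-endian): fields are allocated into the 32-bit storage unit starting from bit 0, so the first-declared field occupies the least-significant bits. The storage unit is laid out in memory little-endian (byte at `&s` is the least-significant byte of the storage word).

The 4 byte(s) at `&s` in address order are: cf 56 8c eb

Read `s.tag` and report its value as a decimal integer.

[0]=0xcf [1]=0x56 [2]=0x8c [3]=0xeb (little-endian) → word 0xeb8c56cf
tag [0+:7] = (word>>0) & 0x7f = 79  ←
slot [7+:6] = (word>>7) & 0x3f = 45
ver [13+:18] = (word>>13) & 0x3ffff = 220258
rsvd [31+:1] = (word>>31) & 0x1 = 1

79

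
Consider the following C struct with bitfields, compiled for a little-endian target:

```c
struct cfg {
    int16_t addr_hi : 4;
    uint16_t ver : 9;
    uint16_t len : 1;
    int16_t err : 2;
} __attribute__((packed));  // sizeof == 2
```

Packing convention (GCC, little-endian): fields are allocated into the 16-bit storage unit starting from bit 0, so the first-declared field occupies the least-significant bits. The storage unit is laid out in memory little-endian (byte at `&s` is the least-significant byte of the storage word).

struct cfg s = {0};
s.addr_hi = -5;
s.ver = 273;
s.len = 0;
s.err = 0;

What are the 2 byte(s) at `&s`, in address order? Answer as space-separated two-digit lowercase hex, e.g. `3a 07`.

1b 11

addr_hi:4 = -5 → 0xb << 0 → word 0x000b
ver:9 = 273 → 0x111 << 4 → word 0x111b
len:1 = 0 → 0x0 << 13 → word 0x111b
err:2 = 0 → 0x0 << 14 → word 0x111b
word = 0x111b → little-endian bytes:
  [0]=0x1b  [1]=0x11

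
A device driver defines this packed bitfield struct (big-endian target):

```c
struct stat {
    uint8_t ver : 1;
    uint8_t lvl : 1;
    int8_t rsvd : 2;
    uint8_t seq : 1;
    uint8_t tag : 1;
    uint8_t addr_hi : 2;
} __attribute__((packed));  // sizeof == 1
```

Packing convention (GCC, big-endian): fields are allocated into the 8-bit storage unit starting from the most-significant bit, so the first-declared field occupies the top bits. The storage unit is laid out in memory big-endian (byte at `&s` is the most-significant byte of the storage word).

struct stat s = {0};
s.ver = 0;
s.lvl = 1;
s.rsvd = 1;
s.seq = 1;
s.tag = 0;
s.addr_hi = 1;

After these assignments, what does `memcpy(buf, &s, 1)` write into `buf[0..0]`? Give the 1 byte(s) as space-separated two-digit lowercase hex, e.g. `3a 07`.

59

ver:1 = 0 → 0x0 << 7 → word 0x00
lvl:1 = 1 → 0x1 << 6 → word 0x40
rsvd:2 = 1 → 0x1 << 4 → word 0x50
seq:1 = 1 → 0x1 << 3 → word 0x58
tag:1 = 0 → 0x0 << 2 → word 0x58
addr_hi:2 = 1 → 0x1 << 0 → word 0x59
word = 0x59 → big-endian bytes:
  [0]=0x59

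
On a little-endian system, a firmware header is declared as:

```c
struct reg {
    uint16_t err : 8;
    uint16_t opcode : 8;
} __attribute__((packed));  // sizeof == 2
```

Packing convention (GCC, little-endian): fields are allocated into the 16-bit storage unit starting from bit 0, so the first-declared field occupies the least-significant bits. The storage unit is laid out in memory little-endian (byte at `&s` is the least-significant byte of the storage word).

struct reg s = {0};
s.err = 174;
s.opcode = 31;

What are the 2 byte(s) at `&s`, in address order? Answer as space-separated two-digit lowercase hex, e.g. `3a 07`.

ae 1f

[0+:8] err=174 & 0xff = 0xae; word=0x00ae
[8+:8] opcode=31 & 0xff = 0x1f; word=0x1fae
word = 0x1fae → little-endian bytes:
  [0]=0xae  [1]=0x1f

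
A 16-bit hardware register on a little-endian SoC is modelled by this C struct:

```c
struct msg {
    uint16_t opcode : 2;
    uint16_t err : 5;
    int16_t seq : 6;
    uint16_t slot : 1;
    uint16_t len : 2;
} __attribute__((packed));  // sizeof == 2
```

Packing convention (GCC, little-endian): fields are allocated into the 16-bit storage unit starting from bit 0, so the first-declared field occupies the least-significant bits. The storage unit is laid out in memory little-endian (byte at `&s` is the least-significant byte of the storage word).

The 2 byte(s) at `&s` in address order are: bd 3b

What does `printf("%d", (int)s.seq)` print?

[0]=0xbd [1]=0x3b (little-endian) → word 0x3bbd
opcode:2 @ bit 0 → (0x3bbd>>0)&0x3 = 0x1
err:5 @ bit 2 → (0x3bbd>>2)&0x1f = 0xf
seq:6 @ bit 7 → (0x3bbd>>7)&0x3f = 0x37  ←
slot:1 @ bit 13 → (0x3bbd>>13)&0x1 = 0x1
len:2 @ bit 14 → (0x3bbd>>14)&0x3 = 0x0
seq signed 6b, MSB=1: 55 - 64 = -9

-9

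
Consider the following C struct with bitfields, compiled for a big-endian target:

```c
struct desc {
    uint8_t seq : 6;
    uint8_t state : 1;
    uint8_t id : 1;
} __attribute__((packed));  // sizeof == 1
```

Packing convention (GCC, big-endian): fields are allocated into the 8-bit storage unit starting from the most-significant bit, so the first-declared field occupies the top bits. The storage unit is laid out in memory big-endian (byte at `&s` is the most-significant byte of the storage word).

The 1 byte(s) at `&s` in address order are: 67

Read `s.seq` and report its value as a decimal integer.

25

[0]=0x67 (big-endian) → word 0x67
seq:6 @ bit 2 → (0x67>>2)&0x3f = 0x19  ←
state:1 @ bit 1 → (0x67>>1)&0x1 = 0x1
id:1 @ bit 0 → (0x67>>0)&0x1 = 0x1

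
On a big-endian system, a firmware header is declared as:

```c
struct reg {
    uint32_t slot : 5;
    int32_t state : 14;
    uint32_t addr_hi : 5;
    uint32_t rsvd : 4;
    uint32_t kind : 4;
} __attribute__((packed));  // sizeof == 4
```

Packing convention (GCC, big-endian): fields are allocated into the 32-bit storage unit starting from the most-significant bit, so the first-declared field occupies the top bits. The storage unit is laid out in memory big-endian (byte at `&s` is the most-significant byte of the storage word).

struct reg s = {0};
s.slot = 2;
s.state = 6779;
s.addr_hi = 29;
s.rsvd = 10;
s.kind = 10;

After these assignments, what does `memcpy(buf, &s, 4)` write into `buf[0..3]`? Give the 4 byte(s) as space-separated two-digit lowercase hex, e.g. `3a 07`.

slot:5 = 2 → 0x2 << 27 → word 0x10000000
state:14 = 6779 → 0x1a7b << 13 → word 0x134f6000
addr_hi:5 = 29 → 0x1d << 8 → word 0x134f7d00
rsvd:4 = 10 → 0xa << 4 → word 0x134f7da0
kind:4 = 10 → 0xa << 0 → word 0x134f7daa
word = 0x134f7daa → big-endian bytes:
  [0]=0x13  [1]=0x4f  [2]=0x7d  [3]=0xaa

13 4f 7d aa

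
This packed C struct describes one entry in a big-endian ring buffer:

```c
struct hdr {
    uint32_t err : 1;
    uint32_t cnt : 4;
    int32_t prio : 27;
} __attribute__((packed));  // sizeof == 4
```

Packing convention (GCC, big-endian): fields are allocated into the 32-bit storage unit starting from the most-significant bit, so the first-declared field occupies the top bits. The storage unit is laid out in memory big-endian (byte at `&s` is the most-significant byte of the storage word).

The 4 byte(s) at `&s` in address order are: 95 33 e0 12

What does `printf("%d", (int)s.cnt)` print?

[0]=0x95 [1]=0x33 [2]=0xe0 [3]=0x12 (big-endian) → word 0x9533e012
err [31+:1] = (word>>31) & 0x1 = 1
cnt [27+:4] = (word>>27) & 0xf = 2  ←
prio [0+:27] = (word>>0) & 0x7ffffff = 87285778

2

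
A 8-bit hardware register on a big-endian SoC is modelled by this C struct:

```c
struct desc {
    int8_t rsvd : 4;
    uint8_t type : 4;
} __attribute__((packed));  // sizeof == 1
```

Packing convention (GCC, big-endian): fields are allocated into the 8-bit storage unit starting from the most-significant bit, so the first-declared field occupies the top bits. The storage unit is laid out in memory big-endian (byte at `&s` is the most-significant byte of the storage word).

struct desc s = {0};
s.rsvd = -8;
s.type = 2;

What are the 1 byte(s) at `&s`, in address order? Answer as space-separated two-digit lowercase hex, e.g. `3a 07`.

82

rsvd:4 = -8 → 0x8 << 4 → word 0x80
type:4 = 2 → 0x2 << 0 → word 0x82
word = 0x82 → big-endian bytes:
  [0]=0x82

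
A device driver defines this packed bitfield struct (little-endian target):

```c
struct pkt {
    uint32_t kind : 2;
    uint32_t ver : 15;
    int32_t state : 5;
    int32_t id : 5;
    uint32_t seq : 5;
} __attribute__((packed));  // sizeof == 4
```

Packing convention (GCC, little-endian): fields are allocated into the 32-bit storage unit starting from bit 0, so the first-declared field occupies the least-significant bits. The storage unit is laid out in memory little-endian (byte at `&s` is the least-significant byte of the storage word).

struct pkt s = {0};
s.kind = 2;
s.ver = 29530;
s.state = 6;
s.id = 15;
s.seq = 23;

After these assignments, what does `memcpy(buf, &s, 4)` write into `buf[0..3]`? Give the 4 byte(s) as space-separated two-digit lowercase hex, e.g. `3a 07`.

kind (2b) val=2 bits=0x2 at bit 0: 0x00000002
ver (15b) val=29530 bits=0x735a at bit 2: 0x0001cd6a
state (5b) val=6 bits=0x6 at bit 17: 0x000dcd6a
id (5b) val=15 bits=0xf at bit 22: 0x03cdcd6a
seq (5b) val=23 bits=0x17 at bit 27: 0xbbcdcd6a
word = 0xbbcdcd6a → little-endian bytes:
  [0]=0x6a  [1]=0xcd  [2]=0xcd  [3]=0xbb

6a cd cd bb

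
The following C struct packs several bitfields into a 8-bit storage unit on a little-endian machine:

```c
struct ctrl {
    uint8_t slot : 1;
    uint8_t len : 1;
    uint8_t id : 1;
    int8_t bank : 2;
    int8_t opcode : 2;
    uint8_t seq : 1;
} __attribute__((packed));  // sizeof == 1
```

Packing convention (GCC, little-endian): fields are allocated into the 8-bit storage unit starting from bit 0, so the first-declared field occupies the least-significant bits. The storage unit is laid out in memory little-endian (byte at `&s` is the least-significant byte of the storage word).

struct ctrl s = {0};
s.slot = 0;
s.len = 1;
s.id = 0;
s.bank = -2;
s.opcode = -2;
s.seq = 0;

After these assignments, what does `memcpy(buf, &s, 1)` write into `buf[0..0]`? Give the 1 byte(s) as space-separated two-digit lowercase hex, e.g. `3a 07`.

[0+:1] slot=0 & 0x1 = 0x0; word=0x00
[1+:1] len=1 & 0x1 = 0x1; word=0x02
[2+:1] id=0 & 0x1 = 0x0; word=0x02
[3+:2] bank=-2 & 0x3 = 0x2; word=0x12
[5+:2] opcode=-2 & 0x3 = 0x2; word=0x52
[7+:1] seq=0 & 0x1 = 0x0; word=0x52
word = 0x52 → little-endian bytes:
  [0]=0x52

52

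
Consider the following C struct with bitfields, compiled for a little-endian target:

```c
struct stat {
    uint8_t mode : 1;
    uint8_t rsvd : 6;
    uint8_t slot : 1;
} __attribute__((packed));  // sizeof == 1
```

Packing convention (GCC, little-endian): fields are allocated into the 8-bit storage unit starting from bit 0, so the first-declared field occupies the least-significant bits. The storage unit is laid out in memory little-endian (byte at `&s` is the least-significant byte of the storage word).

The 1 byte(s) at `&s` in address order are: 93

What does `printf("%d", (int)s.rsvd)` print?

[0]=0x93 (little-endian) → word 0x93
mode:1 @ bit 0 → (0x93>>0)&0x1 = 0x1
rsvd:6 @ bit 1 → (0x93>>1)&0x3f = 0x9  ←
slot:1 @ bit 7 → (0x93>>7)&0x1 = 0x1

9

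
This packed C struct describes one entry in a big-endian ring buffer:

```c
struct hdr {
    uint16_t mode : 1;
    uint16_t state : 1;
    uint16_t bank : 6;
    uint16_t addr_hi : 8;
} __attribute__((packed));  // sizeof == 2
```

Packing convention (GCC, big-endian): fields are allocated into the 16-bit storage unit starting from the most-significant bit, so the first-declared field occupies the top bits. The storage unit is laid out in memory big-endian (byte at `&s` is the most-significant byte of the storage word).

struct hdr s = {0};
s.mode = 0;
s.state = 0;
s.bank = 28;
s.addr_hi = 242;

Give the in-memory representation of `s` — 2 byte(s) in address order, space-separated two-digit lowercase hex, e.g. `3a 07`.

1c f2

[15+:1] mode=0 & 0x1 = 0x0; word=0x0000
[14+:1] state=0 & 0x1 = 0x0; word=0x0000
[8+:6] bank=28 & 0x3f = 0x1c; word=0x1c00
[0+:8] addr_hi=242 & 0xff = 0xf2; word=0x1cf2
word = 0x1cf2 → big-endian bytes:
  [0]=0x1c  [1]=0xf2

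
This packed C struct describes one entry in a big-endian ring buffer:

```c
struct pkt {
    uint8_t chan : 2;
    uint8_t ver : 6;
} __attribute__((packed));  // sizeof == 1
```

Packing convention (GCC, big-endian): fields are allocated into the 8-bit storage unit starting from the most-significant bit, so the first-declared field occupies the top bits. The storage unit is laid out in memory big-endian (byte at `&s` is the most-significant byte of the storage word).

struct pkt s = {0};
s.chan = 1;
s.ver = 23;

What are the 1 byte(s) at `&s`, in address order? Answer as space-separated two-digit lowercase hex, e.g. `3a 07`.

[6+:2] chan=1 & 0x3 = 0x1; word=0x40
[0+:6] ver=23 & 0x3f = 0x17; word=0x57
word = 0x57 → big-endian bytes:
  [0]=0x57

57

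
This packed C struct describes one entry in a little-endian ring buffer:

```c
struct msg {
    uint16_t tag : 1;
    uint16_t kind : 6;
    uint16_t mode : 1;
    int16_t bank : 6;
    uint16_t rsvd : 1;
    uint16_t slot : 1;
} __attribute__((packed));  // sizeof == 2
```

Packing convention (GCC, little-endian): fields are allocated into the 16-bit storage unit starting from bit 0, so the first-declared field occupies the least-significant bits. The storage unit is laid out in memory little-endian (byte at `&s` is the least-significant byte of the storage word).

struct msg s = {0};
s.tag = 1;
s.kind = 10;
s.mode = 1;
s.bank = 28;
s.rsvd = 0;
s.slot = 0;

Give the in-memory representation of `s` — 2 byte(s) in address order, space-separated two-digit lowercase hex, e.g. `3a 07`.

95 1c

tag (1b) val=1 bits=0x1 at bit 0: 0x0001
kind (6b) val=10 bits=0xa at bit 1: 0x0015
mode (1b) val=1 bits=0x1 at bit 7: 0x0095
bank (6b) val=28 bits=0x1c at bit 8: 0x1c95
rsvd (1b) val=0 bits=0x0 at bit 14: 0x1c95
slot (1b) val=0 bits=0x0 at bit 15: 0x1c95
word = 0x1c95 → little-endian bytes:
  [0]=0x95  [1]=0x1c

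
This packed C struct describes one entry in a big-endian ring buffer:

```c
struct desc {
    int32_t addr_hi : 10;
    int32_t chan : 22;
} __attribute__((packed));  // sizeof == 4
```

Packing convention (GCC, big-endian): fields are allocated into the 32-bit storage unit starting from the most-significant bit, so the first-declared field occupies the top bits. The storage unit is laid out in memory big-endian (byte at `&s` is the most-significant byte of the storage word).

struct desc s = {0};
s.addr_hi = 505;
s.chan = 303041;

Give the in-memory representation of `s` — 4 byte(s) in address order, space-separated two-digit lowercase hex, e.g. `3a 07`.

7e 44 9f c1

addr_hi:10 = 505 → 0x1f9 << 22 → word 0x7e400000
chan:22 = 303041 → 0x49fc1 << 0 → word 0x7e449fc1
word = 0x7e449fc1 → big-endian bytes:
  [0]=0x7e  [1]=0x44  [2]=0x9f  [3]=0xc1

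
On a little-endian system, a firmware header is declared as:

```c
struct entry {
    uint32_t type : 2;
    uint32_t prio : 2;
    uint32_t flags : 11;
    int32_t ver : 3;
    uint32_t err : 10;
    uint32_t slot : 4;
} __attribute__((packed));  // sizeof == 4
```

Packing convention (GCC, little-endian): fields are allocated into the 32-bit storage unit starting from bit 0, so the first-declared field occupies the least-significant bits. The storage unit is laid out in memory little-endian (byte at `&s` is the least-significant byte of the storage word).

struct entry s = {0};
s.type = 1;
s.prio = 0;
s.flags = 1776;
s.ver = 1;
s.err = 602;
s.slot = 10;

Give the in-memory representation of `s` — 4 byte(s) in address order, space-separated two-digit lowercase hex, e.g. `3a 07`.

01 ef 68 a9

type:2 = 1 → 0x1 << 0 → word 0x00000001
prio:2 = 0 → 0x0 << 2 → word 0x00000001
flags:11 = 1776 → 0x6f0 << 4 → word 0x00006f01
ver:3 = 1 → 0x1 << 15 → word 0x0000ef01
err:10 = 602 → 0x25a << 18 → word 0x0968ef01
slot:4 = 10 → 0xa << 28 → word 0xa968ef01
word = 0xa968ef01 → little-endian bytes:
  [0]=0x01  [1]=0xef  [2]=0x68  [3]=0xa9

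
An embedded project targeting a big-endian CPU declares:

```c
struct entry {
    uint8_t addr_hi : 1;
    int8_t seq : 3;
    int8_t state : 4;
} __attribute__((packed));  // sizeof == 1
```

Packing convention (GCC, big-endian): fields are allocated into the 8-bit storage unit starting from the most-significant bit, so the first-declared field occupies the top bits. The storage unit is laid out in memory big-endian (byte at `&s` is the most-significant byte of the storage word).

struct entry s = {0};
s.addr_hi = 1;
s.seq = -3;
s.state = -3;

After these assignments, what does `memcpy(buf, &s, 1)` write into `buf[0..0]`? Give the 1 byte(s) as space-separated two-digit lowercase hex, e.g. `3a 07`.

addr_hi (1b) val=1 bits=0x1 at bit 7: 0x80
seq (3b) val=-3 bits=0x5 at bit 4: 0xd0
state (4b) val=-3 bits=0xd at bit 0: 0xdd
word = 0xdd → big-endian bytes:
  [0]=0xdd

dd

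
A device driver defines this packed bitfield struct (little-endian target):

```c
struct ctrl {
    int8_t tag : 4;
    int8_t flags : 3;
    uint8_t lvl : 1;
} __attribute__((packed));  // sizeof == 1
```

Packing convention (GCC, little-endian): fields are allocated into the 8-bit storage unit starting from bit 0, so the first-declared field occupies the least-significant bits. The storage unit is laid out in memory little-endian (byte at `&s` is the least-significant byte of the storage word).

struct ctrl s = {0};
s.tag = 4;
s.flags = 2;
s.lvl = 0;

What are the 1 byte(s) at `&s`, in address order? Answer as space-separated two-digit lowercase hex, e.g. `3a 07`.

tag (4b) val=4 bits=0x4 at bit 0: 0x04
flags (3b) val=2 bits=0x2 at bit 4: 0x24
lvl (1b) val=0 bits=0x0 at bit 7: 0x24
word = 0x24 → little-endian bytes:
  [0]=0x24

24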